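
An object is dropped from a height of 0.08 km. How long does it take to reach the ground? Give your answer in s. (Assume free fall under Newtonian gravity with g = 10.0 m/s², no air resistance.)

h = 0.08 km × 1000.0 = 80.0 m
t = √(2h/g) = √(2 × 80.0 / 10.0) = 4.0 s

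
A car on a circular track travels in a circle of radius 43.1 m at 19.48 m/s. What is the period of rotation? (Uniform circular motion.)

T = 2πr/v = 2π×43.1/19.48 = 13.9 s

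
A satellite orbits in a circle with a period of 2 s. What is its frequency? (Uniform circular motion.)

f = 1/T = 1/2 = 0.5 Hz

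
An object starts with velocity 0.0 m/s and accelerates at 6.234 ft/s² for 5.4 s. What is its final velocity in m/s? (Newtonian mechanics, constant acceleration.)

a = 6.234 ft/s² × 0.3048 = 1.90012 m/s²
v = v₀ + a × t = 0.0 + 1.90012 × 5.4 = 10.26 m/s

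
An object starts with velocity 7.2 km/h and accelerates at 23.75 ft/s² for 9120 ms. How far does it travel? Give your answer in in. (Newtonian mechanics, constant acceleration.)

v₀ = 7.2 km/h × 0.2777777777777778 = 2.0 m/s
a = 23.75 ft/s² × 0.3048 = 7.239 m/s²
t = 9120 ms × 0.001 = 9.12 s
d = v₀ × t + ½ × a × t² = 2.0 × 9.12 + 0.5 × 7.239 × 9.12² = 319.29 m
d = 319.29 m / 0.0254 = 12570 in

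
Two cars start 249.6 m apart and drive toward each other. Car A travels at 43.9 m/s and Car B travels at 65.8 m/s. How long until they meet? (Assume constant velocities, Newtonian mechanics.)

Combined speed: v_combined = 43.9 + 65.8 = 109.7 m/s
Time to meet: t = d/v_combined = 249.6/109.7 = 2.28 s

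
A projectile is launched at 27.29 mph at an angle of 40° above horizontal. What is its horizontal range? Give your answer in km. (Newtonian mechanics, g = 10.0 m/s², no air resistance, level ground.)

v₀ = 27.29 mph × 0.44704 = 12.1997 m/s
R = v₀² × sin(2θ) / g = 12.1997² × sin(2 × 40°) / 10.0 = 148.833 × 0.984808 / 10.0 = 14.6572 m
R = 14.6572 m / 1000.0 = 0.01466 km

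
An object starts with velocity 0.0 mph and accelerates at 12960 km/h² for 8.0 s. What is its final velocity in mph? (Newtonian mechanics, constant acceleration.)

v₀ = 0.0 mph × 0.44704 = 0.0 m/s
a = 12960 km/h² × 7.716049382716049e-05 = 1.0 m/s²
v = v₀ + a × t = 0.0 + 1.0 × 8.0 = 8.0 m/s
v = 8.0 m/s / 0.44704 = 17.9 mph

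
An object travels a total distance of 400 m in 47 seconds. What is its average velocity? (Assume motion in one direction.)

v_avg = Δd / Δt = 400 / 47 = 8.51 m/s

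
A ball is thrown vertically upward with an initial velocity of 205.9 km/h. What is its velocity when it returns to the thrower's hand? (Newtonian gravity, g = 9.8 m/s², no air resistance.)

By conservation of energy (no air resistance), the ball returns to the throw height with the same speed as launch, but directed downward.
|v_ground| = v₀ = 205.9 km/h
v_ground = 205.9 km/h (downward)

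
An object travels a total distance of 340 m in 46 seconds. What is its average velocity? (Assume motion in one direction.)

v_avg = Δd / Δt = 340 / 46 = 7.39 m/s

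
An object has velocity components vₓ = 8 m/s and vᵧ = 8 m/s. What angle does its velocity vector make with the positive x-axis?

θ = arctan(vᵧ/vₓ) = arctan(8/8) = 45.0°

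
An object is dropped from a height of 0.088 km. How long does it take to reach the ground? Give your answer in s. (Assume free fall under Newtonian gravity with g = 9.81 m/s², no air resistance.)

h = 0.088 km × 1000.0 = 88.0 m
t = √(2h/g) = √(2 × 88.0 / 9.81) = 4.236 s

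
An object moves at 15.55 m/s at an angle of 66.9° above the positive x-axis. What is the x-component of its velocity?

vₓ = v cos(θ) = 15.55 × cos(66.9°) = 6.1 m/s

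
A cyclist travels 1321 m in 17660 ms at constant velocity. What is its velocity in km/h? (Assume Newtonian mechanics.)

t = 17660 ms × 0.001 = 17.66 s
v = d / t = 1321 / 17.66 = 74.8018 m/s
v = 74.8018 m/s / 0.2777777777777778 = 269.3 km/h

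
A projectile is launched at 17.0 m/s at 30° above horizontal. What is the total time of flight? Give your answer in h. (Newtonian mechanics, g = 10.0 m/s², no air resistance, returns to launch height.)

T = 2 × v₀ × sin(θ) / g = 2 × 17.0 × sin(30°) / 10.0 = 2 × 17.0 × 0.5 / 10.0 = 1.7 s
T = 1.7 s / 3600.0 = 0.0004722 h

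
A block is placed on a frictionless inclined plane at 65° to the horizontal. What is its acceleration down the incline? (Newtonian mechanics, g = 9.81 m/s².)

a = g sin(θ) = 9.81 × sin(65°) = 9.81 × 0.9063 = 8.89 m/s²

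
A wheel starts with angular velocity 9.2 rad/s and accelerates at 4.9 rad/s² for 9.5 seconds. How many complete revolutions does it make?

θ = ω₀t + ½αt² = 9.2×9.5 + ½×4.9×9.5² = 308.5125 rad
Total revolutions = θ/(2π) = 308.5125/(2π) = 49.1
Complete revolutions = ⌊49.1⌋ = 49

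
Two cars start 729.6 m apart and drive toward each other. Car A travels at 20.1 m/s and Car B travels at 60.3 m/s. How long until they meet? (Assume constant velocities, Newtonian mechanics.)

Combined speed: v_combined = 20.1 + 60.3 = 80.4 m/s
Time to meet: t = d/v_combined = 729.6/80.4 = 9.07 s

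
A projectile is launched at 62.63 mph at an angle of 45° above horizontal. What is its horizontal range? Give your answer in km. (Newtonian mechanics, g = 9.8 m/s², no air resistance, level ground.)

v₀ = 62.63 mph × 0.44704 = 27.9981 m/s
R = v₀² × sin(2θ) / g = 27.9981² × sin(2 × 45°) / 9.8 = 783.894 × 1.0 / 9.8 = 79.9892 m
R = 79.9892 m / 1000.0 = 0.07999 km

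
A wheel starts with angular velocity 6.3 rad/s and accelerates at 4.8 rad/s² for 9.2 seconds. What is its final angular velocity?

ω = ω₀ + αt = 6.3 + 4.8 × 9.2 = 50.46 rad/s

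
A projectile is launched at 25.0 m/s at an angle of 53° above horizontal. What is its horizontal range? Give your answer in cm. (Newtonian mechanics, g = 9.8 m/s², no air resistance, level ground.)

R = v₀² × sin(2θ) / g = 25.0² × sin(2 × 53°) / 9.8 = 625.0 × 0.961262 / 9.8 = 61.305 m
R = 61.305 m / 0.01 = 6130 cm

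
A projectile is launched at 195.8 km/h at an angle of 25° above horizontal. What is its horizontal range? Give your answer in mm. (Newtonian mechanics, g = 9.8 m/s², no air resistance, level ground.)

v₀ = 195.8 km/h × 0.2777777777777778 = 54.3889 m/s
R = v₀² × sin(2θ) / g = 54.3889² × sin(2 × 25°) / 9.8 = 2958.15 × 0.766044 / 9.8 = 231.232 m
R = 231.232 m / 0.001 = 231200 mm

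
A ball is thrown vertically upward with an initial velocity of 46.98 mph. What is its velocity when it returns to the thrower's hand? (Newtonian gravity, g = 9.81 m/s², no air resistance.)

By conservation of energy (no air resistance), the ball returns to the throw height with the same speed as launch, but directed downward.
|v_ground| = v₀ = 46.98 mph
v_ground = 46.98 mph (downward)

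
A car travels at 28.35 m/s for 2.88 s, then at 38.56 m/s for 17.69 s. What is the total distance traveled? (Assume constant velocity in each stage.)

d₁ = v₁t₁ = 28.35 × 2.88 = 81.648 m
d₂ = v₂t₂ = 38.56 × 17.69 = 682.1264 m
d_total = 81.648 + 682.1264 = 763.77 m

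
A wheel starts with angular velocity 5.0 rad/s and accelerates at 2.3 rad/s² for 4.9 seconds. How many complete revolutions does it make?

θ = ω₀t + ½αt² = 5.0×4.9 + ½×2.3×4.9² = 52.1115 rad
Total revolutions = θ/(2π) = 52.1115/(2π) = 8.29
Complete revolutions = ⌊8.29⌋ = 8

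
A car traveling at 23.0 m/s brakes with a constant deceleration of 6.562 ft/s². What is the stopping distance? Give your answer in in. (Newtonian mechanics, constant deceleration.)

a = 6.562 ft/s² × 0.3048 = 2.0001 m/s²
d = v₀² / (2a) = 23.0² / (2 × 2.0001) = 529.0 / 4.0002 = 132.243 m
d = 132.243 m / 0.0254 = 5206 in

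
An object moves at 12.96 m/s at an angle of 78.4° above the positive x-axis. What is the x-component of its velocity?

vₓ = v cos(θ) = 12.96 × cos(78.4°) = 2.61 m/s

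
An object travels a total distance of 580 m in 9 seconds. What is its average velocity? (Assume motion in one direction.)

v_avg = Δd / Δt = 580 / 9 = 64.44 m/s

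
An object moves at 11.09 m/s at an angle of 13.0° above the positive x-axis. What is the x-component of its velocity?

vₓ = v cos(θ) = 11.09 × cos(13.0°) = 10.81 m/s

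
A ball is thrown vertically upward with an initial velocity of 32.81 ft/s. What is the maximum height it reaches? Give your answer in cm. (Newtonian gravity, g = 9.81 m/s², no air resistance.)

v₀ = 32.81 ft/s × 0.3048 = 10.0005 m/s
h_max = v₀² / (2g) = 10.0005² / (2 × 9.81) = 100.01 / 19.62 = 5.09735 m
h_max = 5.09735 m / 0.01 = 509.7 cm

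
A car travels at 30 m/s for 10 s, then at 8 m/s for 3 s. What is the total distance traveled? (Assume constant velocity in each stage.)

d₁ = v₁t₁ = 30 × 10 = 300 m
d₂ = v₂t₂ = 8 × 3 = 24 m
d_total = 300 + 24 = 324 m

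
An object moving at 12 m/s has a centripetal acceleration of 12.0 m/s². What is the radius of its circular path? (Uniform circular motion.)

r = v²/a_c = 12²/12.0 = 12.0 m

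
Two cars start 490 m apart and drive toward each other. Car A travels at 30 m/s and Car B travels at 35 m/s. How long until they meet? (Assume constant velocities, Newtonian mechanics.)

Combined speed: v_combined = 30 + 35 = 65 m/s
Time to meet: t = d/v_combined = 490/65 = 7.54 s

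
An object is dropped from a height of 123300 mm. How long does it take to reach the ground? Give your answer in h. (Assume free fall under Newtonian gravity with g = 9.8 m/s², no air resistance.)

h = 123300 mm × 0.001 = 123.3 m
t = √(2h/g) = √(2 × 123.3 / 9.8) = 5.0163 s
t = 5.0163 s / 3600.0 = 0.001393 h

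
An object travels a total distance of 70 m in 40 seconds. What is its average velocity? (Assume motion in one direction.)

v_avg = Δd / Δt = 70 / 40 = 1.75 m/s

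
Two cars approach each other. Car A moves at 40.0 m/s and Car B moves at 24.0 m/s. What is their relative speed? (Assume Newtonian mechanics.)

v_rel = v_A + v_B = 40.0 + 24.0 = 64.0 m/s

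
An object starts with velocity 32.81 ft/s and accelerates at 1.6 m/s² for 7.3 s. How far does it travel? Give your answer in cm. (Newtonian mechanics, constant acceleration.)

v₀ = 32.81 ft/s × 0.3048 = 10.0005 m/s
d = v₀ × t + ½ × a × t² = 10.0005 × 7.3 + 0.5 × 1.6 × 7.3² = 115.636 m
d = 115.636 m / 0.01 = 11560 cm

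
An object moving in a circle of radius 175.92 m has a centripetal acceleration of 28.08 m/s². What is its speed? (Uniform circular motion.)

v = √(a_c × r) = √(28.08 × 175.92) = 70.28 m/s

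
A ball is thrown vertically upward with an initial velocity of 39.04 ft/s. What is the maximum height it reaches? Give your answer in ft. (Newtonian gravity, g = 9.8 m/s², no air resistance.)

v₀ = 39.04 ft/s × 0.3048 = 11.8994 m/s
h_max = v₀² / (2g) = 11.8994² / (2 × 9.8) = 141.596 / 19.6 = 7.22429 m
h_max = 7.22429 m / 0.3048 = 23.7 ft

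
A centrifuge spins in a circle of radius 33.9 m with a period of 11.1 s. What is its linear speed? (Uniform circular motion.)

v = 2πr/T = 2π×33.9/11.1 = 19.19 m/s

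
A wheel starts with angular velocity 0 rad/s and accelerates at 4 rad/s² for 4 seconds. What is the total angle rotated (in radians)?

θ = ω₀t + ½αt² = 0×4 + ½×4×4² = 32.0 rad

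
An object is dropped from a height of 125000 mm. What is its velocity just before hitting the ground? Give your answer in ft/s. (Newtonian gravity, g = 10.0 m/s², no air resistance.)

h = 125000 mm × 0.001 = 125.0 m
v = √(2gh) = √(2 × 10.0 × 125.0) = 50.0 m/s
v = 50.0 m/s / 0.3048 = 164.0 ft/s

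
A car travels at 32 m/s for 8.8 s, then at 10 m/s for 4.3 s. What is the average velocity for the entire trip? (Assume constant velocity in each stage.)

d₁ = v₁t₁ = 32 × 8.8 = 281.6 m
d₂ = v₂t₂ = 10 × 4.3 = 43.0 m
d_total = 324.6 m, t_total = 13.1 s
v_avg = d_total/t_total = 324.6/13.1 = 24.78 m/s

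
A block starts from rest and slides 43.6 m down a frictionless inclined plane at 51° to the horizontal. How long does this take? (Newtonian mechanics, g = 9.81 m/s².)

a = g sin(θ) = 9.81 × sin(51°) = 7.6238 m/s²
t = √(2d/a) = √(2 × 43.6 / 7.6238) = 3.38 s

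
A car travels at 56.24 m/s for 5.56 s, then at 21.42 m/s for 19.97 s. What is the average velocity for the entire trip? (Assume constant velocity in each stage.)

d₁ = v₁t₁ = 56.24 × 5.56 = 312.6944 m
d₂ = v₂t₂ = 21.42 × 19.97 = 427.7574 m
d_total = 740.4518 m, t_total = 25.53 s
v_avg = d_total/t_total = 740.4518/25.53 = 29.0 m/s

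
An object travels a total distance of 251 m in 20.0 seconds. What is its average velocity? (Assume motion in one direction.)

v_avg = Δd / Δt = 251 / 20.0 = 12.55 m/s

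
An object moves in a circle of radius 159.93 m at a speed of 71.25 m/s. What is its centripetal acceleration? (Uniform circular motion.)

a_c = v²/r = 71.25²/159.93 = 5076.5625/159.93 = 31.74 m/s²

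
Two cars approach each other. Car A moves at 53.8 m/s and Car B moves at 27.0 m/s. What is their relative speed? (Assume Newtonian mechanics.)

v_rel = v_A + v_B = 53.8 + 27.0 = 80.8 m/s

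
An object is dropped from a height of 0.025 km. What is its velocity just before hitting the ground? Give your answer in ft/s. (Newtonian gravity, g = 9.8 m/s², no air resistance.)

h = 0.025 km × 1000.0 = 25.0 m
v = √(2gh) = √(2 × 9.8 × 25.0) = 22.1359 m/s
v = 22.1359 m/s / 0.3048 = 72.62 ft/s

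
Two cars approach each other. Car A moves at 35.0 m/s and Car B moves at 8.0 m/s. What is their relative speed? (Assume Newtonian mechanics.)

v_rel = v_A + v_B = 35.0 + 8.0 = 43.0 m/s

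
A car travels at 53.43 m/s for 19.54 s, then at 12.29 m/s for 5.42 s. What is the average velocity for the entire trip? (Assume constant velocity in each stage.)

d₁ = v₁t₁ = 53.43 × 19.54 = 1044.0222 m
d₂ = v₂t₂ = 12.29 × 5.42 = 66.6118 m
d_total = 1110.634 m, t_total = 24.96 s
v_avg = d_total/t_total = 1110.634/24.96 = 44.5 m/s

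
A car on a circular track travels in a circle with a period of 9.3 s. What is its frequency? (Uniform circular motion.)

f = 1/T = 1/9.3 = 0.1075 Hz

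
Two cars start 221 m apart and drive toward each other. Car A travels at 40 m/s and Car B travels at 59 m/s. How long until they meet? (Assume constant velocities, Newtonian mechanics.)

Combined speed: v_combined = 40 + 59 = 99 m/s
Time to meet: t = d/v_combined = 221/99 = 2.23 s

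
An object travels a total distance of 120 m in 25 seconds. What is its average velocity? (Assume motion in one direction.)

v_avg = Δd / Δt = 120 / 25 = 4.8 m/s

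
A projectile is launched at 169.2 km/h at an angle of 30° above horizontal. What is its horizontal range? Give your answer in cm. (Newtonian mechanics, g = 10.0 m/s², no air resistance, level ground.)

v₀ = 169.2 km/h × 0.2777777777777778 = 47.0 m/s
R = v₀² × sin(2θ) / g = 47.0² × sin(2 × 30°) / 10.0 = 2209.0 × 0.866025 / 10.0 = 191.305 m
R = 191.305 m / 0.01 = 19130 cm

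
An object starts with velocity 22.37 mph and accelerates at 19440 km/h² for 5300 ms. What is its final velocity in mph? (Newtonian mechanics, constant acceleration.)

v₀ = 22.37 mph × 0.44704 = 10.0003 m/s
a = 19440 km/h² × 7.716049382716049e-05 = 1.5 m/s²
t = 5300 ms × 0.001 = 5.3 s
v = v₀ + a × t = 10.0003 + 1.5 × 5.3 = 17.9503 m/s
v = 17.9503 m/s / 0.44704 = 40.15 mph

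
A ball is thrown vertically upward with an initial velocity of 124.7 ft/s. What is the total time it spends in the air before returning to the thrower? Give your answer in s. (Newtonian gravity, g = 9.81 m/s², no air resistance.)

v₀ = 124.7 ft/s × 0.3048 = 38.0086 m/s
t_total = 2 × v₀ / g = 2 × 38.0086 / 9.81 = 7.749 s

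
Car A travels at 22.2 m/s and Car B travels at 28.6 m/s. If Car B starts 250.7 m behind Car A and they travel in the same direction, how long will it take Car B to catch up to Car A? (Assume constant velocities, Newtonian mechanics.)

Relative speed: v_rel = 28.6 - 22.2 = 6.4 m/s
Time to catch: t = d₀/v_rel = 250.7/6.4 = 39.17 s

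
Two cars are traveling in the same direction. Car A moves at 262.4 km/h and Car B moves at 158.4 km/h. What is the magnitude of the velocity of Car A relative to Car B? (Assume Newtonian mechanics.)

v_rel = |v_A - v_B| = |262.4 - 158.4| = 104.0 km/h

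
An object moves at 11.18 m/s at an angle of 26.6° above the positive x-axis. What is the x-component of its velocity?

vₓ = v cos(θ) = 11.18 × cos(26.6°) = 10.0 m/s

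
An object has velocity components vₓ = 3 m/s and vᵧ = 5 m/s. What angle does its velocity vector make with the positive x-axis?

θ = arctan(vᵧ/vₓ) = arctan(5/3) = 59.04°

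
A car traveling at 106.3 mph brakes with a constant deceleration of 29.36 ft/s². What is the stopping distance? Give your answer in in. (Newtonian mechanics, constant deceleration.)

v₀ = 106.3 mph × 0.44704 = 47.5204 m/s
a = 29.36 ft/s² × 0.3048 = 8.94893 m/s²
d = v₀² / (2a) = 47.5204² / (2 × 8.94893) = 2258.19 / 17.8979 = 126.171 m
d = 126.171 m / 0.0254 = 4967 in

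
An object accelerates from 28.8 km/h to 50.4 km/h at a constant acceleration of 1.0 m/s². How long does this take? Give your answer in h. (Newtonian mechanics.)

v₀ = 28.8 km/h × 0.2777777777777778 = 8.0 m/s
v = 50.4 km/h × 0.2777777777777778 = 14.0 m/s
t = (v - v₀) / a = (14.0 - 8.0) / 1.0 = 6.0 s
t = 6.0 s / 3600.0 = 0.001667 h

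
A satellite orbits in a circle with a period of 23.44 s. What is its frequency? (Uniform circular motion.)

f = 1/T = 1/23.44 = 0.0427 Hz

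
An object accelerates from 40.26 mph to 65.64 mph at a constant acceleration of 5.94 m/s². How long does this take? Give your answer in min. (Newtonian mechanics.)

v₀ = 40.26 mph × 0.44704 = 17.9978 m/s
v = 65.64 mph × 0.44704 = 29.3437 m/s
t = (v - v₀) / a = (29.3437 - 17.9978) / 5.94 = 1.91008 s
t = 1.91008 s / 60.0 = 0.03183 min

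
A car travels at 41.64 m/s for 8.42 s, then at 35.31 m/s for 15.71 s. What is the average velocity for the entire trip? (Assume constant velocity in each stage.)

d₁ = v₁t₁ = 41.64 × 8.42 = 350.6088 m
d₂ = v₂t₂ = 35.31 × 15.71 = 554.7201 m
d_total = 905.3289 m, t_total = 24.13 s
v_avg = d_total/t_total = 905.3289/24.13 = 37.52 m/s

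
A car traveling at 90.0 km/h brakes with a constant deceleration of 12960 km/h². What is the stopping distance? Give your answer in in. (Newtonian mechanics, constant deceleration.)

v₀ = 90.0 km/h × 0.2777777777777778 = 25.0 m/s
a = 12960 km/h² × 7.716049382716049e-05 = 1.0 m/s²
d = v₀² / (2a) = 25.0² / (2 × 1.0) = 625.0 / 2.0 = 312.5 m
d = 312.5 m / 0.0254 = 12300 in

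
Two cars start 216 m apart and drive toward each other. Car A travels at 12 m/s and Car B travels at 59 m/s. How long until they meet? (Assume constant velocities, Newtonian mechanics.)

Combined speed: v_combined = 12 + 59 = 71 m/s
Time to meet: t = d/v_combined = 216/71 = 3.04 s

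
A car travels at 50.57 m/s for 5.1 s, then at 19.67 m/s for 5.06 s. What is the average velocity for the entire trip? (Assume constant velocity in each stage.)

d₁ = v₁t₁ = 50.57 × 5.1 = 257.907 m
d₂ = v₂t₂ = 19.67 × 5.06 = 99.5302 m
d_total = 357.4372 m, t_total = 10.16 s
v_avg = d_total/t_total = 357.4372/10.16 = 35.18 m/s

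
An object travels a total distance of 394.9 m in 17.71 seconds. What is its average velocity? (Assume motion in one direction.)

v_avg = Δd / Δt = 394.9 / 17.71 = 22.3 m/s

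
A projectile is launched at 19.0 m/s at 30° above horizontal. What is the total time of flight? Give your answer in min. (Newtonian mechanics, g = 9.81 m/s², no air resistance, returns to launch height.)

T = 2 × v₀ × sin(θ) / g = 2 × 19.0 × sin(30°) / 9.81 = 2 × 19.0 × 0.5 / 9.81 = 1.9368 s
T = 1.9368 s / 60.0 = 0.03228 min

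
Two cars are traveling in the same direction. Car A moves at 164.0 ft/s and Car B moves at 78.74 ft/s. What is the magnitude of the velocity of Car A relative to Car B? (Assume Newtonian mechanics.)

v_rel = |v_A - v_B| = |164.0 - 78.74| = 85.26 ft/s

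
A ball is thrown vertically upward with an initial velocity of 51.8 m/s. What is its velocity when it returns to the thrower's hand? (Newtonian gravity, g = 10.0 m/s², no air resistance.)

By conservation of energy (no air resistance), the ball returns to the throw height with the same speed as launch, but directed downward.
|v_ground| = v₀ = 51.8 m/s
v_ground = 51.8 m/s (downward)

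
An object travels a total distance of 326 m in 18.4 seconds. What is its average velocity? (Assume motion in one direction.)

v_avg = Δd / Δt = 326 / 18.4 = 17.72 m/s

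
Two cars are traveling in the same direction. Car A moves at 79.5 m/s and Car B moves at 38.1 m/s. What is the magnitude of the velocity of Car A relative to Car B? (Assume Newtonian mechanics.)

v_rel = |v_A - v_B| = |79.5 - 38.1| = 41.4 m/s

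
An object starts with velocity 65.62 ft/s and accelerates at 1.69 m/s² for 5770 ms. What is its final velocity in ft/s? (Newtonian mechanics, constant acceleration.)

v₀ = 65.62 ft/s × 0.3048 = 20.001 m/s
t = 5770 ms × 0.001 = 5.77 s
v = v₀ + a × t = 20.001 + 1.69 × 5.77 = 29.7523 m/s
v = 29.7523 m/s / 0.3048 = 97.61 ft/s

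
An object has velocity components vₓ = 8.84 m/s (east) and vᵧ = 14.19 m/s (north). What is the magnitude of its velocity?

|v| = √(vₓ² + vᵧ²) = √(8.84² + 14.19²) = √(279.5017) = 16.72 m/s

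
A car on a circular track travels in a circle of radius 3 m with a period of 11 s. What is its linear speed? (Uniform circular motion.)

v = 2πr/T = 2π×3/11 = 1.71 m/s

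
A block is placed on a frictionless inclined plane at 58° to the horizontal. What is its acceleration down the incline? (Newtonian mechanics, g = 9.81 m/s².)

a = g sin(θ) = 9.81 × sin(58°) = 9.81 × 0.848 = 8.32 m/s²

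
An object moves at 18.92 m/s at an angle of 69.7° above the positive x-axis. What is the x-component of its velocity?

vₓ = v cos(θ) = 18.92 × cos(69.7°) = 6.56 m/s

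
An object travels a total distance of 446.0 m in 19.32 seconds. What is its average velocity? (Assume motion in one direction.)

v_avg = Δd / Δt = 446.0 / 19.32 = 23.08 m/s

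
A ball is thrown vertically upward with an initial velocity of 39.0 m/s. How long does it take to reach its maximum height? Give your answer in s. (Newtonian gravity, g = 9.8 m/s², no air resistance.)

t_up = v₀ / g = 39.0 / 9.8 = 3.98 s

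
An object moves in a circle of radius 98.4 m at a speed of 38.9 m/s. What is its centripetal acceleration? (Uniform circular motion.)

a_c = v²/r = 38.9²/98.4 = 1513.21/98.4 = 15.38 m/s²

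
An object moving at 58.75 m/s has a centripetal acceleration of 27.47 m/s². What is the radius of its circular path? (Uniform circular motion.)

r = v²/a_c = 58.75²/27.47 = 125.65 m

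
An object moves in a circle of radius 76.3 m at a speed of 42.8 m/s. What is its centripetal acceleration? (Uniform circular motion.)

a_c = v²/r = 42.8²/76.3 = 1831.84/76.3 = 24.01 m/s²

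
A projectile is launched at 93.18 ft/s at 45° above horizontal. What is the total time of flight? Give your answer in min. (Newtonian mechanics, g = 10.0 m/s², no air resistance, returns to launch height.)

v₀ = 93.18 ft/s × 0.3048 = 28.4013 m/s
T = 2 × v₀ × sin(θ) / g = 2 × 28.4013 × sin(45°) / 10.0 = 2 × 28.4013 × 0.707107 / 10.0 = 4.01655 s
T = 4.01655 s / 60.0 = 0.06694 min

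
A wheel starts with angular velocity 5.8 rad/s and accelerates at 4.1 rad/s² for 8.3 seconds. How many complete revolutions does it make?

θ = ω₀t + ½αt² = 5.8×8.3 + ½×4.1×8.3² = 189.3645 rad
Total revolutions = θ/(2π) = 189.3645/(2π) = 30.14
Complete revolutions = ⌊30.14⌋ = 30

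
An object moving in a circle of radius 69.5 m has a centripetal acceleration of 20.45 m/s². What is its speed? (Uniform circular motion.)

v = √(a_c × r) = √(20.45 × 69.5) = 37.7 m/s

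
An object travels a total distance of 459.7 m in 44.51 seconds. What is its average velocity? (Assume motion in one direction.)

v_avg = Δd / Δt = 459.7 / 44.51 = 10.33 m/s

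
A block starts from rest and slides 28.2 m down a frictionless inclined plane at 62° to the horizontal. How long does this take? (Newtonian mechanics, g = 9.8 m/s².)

a = g sin(θ) = 9.8 × sin(62°) = 8.6529 m/s²
t = √(2d/a) = √(2 × 28.2 / 8.6529) = 2.55 s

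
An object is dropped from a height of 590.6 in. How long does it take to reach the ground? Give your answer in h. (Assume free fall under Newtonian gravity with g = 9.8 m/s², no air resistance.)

h = 590.6 in × 0.0254 = 15.0012 m
t = √(2h/g) = √(2 × 15.0012 / 9.8) = 1.74971 s
t = 1.74971 s / 3600.0 = 0.000486 h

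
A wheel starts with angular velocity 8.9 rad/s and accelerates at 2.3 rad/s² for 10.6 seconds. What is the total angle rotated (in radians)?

θ = ω₀t + ½αt² = 8.9×10.6 + ½×2.3×10.6² = 223.55 rad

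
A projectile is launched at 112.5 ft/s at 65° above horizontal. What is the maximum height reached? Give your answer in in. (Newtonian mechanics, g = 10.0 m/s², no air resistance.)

v₀ = 112.5 ft/s × 0.3048 = 34.29 m/s
H = v₀² × sin²(θ) / (2g) = 34.29² × sin(65°)² / (2 × 10.0) = 1175.8 × 0.821394 / 20.0 = 48.2898 m
H = 48.2898 m / 0.0254 = 1901 in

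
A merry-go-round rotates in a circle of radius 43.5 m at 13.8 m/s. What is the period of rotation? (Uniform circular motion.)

T = 2πr/v = 2π×43.5/13.8 = 19.81 s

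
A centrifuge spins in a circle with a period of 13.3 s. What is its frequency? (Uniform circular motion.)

f = 1/T = 1/13.3 = 0.0752 Hz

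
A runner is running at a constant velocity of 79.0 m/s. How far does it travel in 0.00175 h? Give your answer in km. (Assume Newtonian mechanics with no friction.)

t = 0.00175 h × 3600.0 = 6.3 s
d = v × t = 79.0 × 6.3 = 497.7 m
d = 497.7 m / 1000.0 = 0.4977 km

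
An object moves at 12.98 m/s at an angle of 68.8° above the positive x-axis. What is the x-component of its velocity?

vₓ = v cos(θ) = 12.98 × cos(68.8°) = 4.69 m/s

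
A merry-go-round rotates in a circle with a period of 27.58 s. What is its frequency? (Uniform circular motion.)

f = 1/T = 1/27.58 = 0.0363 Hz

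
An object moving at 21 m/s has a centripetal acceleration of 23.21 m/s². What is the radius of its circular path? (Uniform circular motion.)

r = v²/a_c = 21²/23.21 = 19.0 m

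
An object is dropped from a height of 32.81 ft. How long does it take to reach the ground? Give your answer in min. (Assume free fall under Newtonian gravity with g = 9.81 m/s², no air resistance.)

h = 32.81 ft × 0.3048 = 10.0005 m
t = √(2h/g) = √(2 × 10.0005 / 9.81) = 1.42788 s
t = 1.42788 s / 60.0 = 0.0238 min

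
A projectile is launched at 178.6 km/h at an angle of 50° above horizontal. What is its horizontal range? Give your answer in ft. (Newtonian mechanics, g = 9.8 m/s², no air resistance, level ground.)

v₀ = 178.6 km/h × 0.2777777777777778 = 49.6111 m/s
R = v₀² × sin(2θ) / g = 49.6111² × sin(2 × 50°) / 9.8 = 2461.26 × 0.984808 / 9.8 = 247.334 m
R = 247.334 m / 0.3048 = 811.5 ft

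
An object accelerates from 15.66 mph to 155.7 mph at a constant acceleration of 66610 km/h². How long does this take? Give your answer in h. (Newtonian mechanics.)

v₀ = 15.66 mph × 0.44704 = 7.00065 m/s
v = 155.7 mph × 0.44704 = 69.6041 m/s
a = 66610 km/h² × 7.716049382716049e-05 = 5.13966 m/s²
t = (v - v₀) / a = (69.6041 - 7.00065) / 5.13966 = 12.1805 s
t = 12.1805 s / 3600.0 = 0.003383 h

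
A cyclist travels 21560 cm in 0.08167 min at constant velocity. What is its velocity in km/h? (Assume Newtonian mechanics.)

d = 21560 cm × 0.01 = 215.6 m
t = 0.08167 min × 60.0 = 4.9002 s
v = d / t = 215.6 / 4.9002 = 43.9982 m/s
v = 43.9982 m/s / 0.2777777777777778 = 158.4 km/h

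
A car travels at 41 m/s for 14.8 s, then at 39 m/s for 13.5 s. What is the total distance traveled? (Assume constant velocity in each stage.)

d₁ = v₁t₁ = 41 × 14.8 = 606.8 m
d₂ = v₂t₂ = 39 × 13.5 = 526.5 m
d_total = 606.8 + 526.5 = 1133.3 m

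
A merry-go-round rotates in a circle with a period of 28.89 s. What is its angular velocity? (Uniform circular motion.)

ω = 2π/T = 2π/28.89 = 0.2175 rad/s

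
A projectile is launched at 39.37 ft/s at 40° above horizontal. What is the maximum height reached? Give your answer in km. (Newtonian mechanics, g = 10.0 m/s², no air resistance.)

v₀ = 39.37 ft/s × 0.3048 = 12.0 m/s
H = v₀² × sin²(θ) / (2g) = 12.0² × sin(40°)² / (2 × 10.0) = 144.0 × 0.413176 / 20.0 = 2.97487 m
H = 2.97487 m / 1000.0 = 0.002975 km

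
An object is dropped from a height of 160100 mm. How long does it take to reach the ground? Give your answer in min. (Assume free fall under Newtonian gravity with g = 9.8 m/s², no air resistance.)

h = 160100 mm × 0.001 = 160.1 m
t = √(2h/g) = √(2 × 160.1 / 9.8) = 5.71607 s
t = 5.71607 s / 60.0 = 0.09527 min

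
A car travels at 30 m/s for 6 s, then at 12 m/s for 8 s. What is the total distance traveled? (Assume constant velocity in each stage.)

d₁ = v₁t₁ = 30 × 6 = 180 m
d₂ = v₂t₂ = 12 × 8 = 96 m
d_total = 180 + 96 = 276 m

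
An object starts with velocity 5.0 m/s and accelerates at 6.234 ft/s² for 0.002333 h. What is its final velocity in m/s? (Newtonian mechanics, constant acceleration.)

a = 6.234 ft/s² × 0.3048 = 1.90012 m/s²
t = 0.002333 h × 3600.0 = 8.3988 s
v = v₀ + a × t = 5.0 + 1.90012 × 8.3988 = 20.96 m/s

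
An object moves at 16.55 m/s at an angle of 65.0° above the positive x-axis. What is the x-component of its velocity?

vₓ = v cos(θ) = 16.55 × cos(65.0°) = 6.99 m/s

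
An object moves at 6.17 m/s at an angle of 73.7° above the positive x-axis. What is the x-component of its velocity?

vₓ = v cos(θ) = 6.17 × cos(73.7°) = 1.73 m/s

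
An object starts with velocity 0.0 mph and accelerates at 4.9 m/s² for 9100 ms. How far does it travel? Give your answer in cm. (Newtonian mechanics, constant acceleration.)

v₀ = 0.0 mph × 0.44704 = 0.0 m/s
t = 9100 ms × 0.001 = 9.1 s
d = v₀ × t + ½ × a × t² = 0.0 × 9.1 + 0.5 × 4.9 × 9.1² = 202.885 m
d = 202.885 m / 0.01 = 20290 cm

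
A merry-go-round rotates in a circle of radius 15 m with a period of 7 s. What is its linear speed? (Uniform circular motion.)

v = 2πr/T = 2π×15/7 = 13.46 m/s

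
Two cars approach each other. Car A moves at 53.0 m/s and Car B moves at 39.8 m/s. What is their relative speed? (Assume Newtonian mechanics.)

v_rel = v_A + v_B = 53.0 + 39.8 = 92.8 m/s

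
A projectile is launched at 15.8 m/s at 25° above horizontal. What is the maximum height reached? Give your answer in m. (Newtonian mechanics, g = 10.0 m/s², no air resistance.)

H = v₀² × sin²(θ) / (2g) = 15.8² × sin(25°)² / (2 × 10.0) = 249.64 × 0.178606 / 20.0 = 2.229 m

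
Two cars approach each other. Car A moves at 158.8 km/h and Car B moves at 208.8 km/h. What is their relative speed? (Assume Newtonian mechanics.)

v_rel = v_A + v_B = 158.8 + 208.8 = 367.6 km/h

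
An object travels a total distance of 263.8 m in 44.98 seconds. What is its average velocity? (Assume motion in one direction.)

v_avg = Δd / Δt = 263.8 / 44.98 = 5.86 m/s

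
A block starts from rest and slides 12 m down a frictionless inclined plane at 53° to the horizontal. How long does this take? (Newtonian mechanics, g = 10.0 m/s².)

a = g sin(θ) = 10.0 × sin(53°) = 7.9864 m/s²
t = √(2d/a) = √(2 × 12 / 7.9864) = 1.73 s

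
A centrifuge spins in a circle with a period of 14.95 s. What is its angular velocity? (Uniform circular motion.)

ω = 2π/T = 2π/14.95 = 0.4203 rad/s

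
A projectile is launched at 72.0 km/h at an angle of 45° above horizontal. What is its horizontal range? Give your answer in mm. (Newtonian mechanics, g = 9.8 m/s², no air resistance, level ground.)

v₀ = 72.0 km/h × 0.2777777777777778 = 20.0 m/s
R = v₀² × sin(2θ) / g = 20.0² × sin(2 × 45°) / 9.8 = 400.0 × 1.0 / 9.8 = 40.8163 m
R = 40.8163 m / 0.001 = 40820 mm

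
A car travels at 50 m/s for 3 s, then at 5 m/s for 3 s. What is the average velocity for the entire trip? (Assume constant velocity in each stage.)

d₁ = v₁t₁ = 50 × 3 = 150 m
d₂ = v₂t₂ = 5 × 3 = 15 m
d_total = 165 m, t_total = 6 s
v_avg = d_total/t_total = 165/6 = 27.5 m/s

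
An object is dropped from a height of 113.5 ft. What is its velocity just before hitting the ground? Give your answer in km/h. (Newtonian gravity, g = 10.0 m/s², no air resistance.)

h = 113.5 ft × 0.3048 = 34.5948 m
v = √(2gh) = √(2 × 10.0 × 34.5948) = 26.3039 m/s
v = 26.3039 m/s / 0.2777777777777778 = 94.69 km/h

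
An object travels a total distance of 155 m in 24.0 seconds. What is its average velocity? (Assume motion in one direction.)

v_avg = Δd / Δt = 155 / 24.0 = 6.46 m/s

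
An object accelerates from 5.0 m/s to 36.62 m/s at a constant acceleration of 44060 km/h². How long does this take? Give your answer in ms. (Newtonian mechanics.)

a = 44060 km/h² × 7.716049382716049e-05 = 3.39969 m/s²
t = (v - v₀) / a = (36.62 - 5.0) / 3.39969 = 9.30085 s
t = 9.30085 s / 0.001 = 9301 ms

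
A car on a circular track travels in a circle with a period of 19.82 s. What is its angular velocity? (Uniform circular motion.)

ω = 2π/T = 2π/19.82 = 0.317 rad/s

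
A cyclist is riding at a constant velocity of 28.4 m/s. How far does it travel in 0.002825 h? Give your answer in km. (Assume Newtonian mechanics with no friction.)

t = 0.002825 h × 3600.0 = 10.17 s
d = v × t = 28.4 × 10.17 = 288.828 m
d = 288.828 m / 1000.0 = 0.2888 km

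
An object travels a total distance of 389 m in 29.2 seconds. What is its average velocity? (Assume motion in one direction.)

v_avg = Δd / Δt = 389 / 29.2 = 13.32 m/s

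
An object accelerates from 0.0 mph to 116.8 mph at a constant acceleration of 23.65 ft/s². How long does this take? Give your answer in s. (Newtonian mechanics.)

v₀ = 0.0 mph × 0.44704 = 0.0 m/s
v = 116.8 mph × 0.44704 = 52.2143 m/s
a = 23.65 ft/s² × 0.3048 = 7.20852 m/s²
t = (v - v₀) / a = (52.2143 - 0.0) / 7.20852 = 7.243 s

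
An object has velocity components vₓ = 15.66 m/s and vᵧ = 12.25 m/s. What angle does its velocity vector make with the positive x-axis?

θ = arctan(vᵧ/vₓ) = arctan(12.25/15.66) = 38.03°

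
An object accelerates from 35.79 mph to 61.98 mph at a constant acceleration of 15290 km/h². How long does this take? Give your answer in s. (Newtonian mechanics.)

v₀ = 35.79 mph × 0.44704 = 15.9996 m/s
v = 61.98 mph × 0.44704 = 27.7075 m/s
a = 15290 km/h² × 7.716049382716049e-05 = 1.17978 m/s²
t = (v - v₀) / a = (27.7075 - 15.9996) / 1.17978 = 9.924 s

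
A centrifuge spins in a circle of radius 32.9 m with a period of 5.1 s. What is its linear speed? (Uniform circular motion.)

v = 2πr/T = 2π×32.9/5.1 = 40.53 m/s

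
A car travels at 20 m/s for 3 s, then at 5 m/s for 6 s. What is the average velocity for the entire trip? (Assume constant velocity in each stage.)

d₁ = v₁t₁ = 20 × 3 = 60 m
d₂ = v₂t₂ = 5 × 6 = 30 m
d_total = 90 m, t_total = 9 s
v_avg = d_total/t_total = 90/9 = 10.0 m/s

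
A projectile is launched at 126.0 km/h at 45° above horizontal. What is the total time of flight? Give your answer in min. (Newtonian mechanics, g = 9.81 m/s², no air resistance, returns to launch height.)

v₀ = 126.0 km/h × 0.2777777777777778 = 35.0 m/s
T = 2 × v₀ × sin(θ) / g = 2 × 35.0 × sin(45°) / 9.81 = 2 × 35.0 × 0.707107 / 9.81 = 5.04562 s
T = 5.04562 s / 60.0 = 0.08409 min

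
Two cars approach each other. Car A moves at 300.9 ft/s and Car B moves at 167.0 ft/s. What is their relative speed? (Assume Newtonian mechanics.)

v_rel = v_A + v_B = 300.9 + 167.0 = 467.9 ft/s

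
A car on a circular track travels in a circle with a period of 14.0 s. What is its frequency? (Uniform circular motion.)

f = 1/T = 1/14.0 = 0.0714 Hz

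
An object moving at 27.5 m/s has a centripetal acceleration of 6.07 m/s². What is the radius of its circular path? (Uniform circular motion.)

r = v²/a_c = 27.5²/6.07 = 124.59 m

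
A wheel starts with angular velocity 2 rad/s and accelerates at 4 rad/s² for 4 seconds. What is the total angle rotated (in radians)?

θ = ω₀t + ½αt² = 2×4 + ½×4×4² = 40.0 rad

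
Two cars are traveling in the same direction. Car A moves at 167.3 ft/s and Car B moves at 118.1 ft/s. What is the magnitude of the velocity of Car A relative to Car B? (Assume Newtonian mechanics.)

v_rel = |v_A - v_B| = |167.3 - 118.1| = 49.2 ft/s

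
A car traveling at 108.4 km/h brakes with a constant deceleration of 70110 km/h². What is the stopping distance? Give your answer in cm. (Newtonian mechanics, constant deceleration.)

v₀ = 108.4 km/h × 0.2777777777777778 = 30.1111 m/s
a = 70110 km/h² × 7.716049382716049e-05 = 5.40972 m/s²
d = v₀² / (2a) = 30.1111² / (2 × 5.40972) = 906.678 / 10.8194 = 83.8011 m
d = 83.8011 m / 0.01 = 8380 cm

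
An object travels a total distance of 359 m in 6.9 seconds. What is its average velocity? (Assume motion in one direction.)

v_avg = Δd / Δt = 359 / 6.9 = 52.03 m/s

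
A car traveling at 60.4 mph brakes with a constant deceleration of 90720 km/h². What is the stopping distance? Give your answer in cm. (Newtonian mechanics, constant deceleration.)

v₀ = 60.4 mph × 0.44704 = 27.0012 m/s
a = 90720 km/h² × 7.716049382716049e-05 = 7.0 m/s²
d = v₀² / (2a) = 27.0012² / (2 × 7.0) = 729.065 / 14.0 = 52.0761 m
d = 52.0761 m / 0.01 = 5208 cm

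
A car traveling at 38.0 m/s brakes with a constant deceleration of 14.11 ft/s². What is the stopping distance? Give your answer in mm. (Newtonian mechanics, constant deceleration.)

a = 14.11 ft/s² × 0.3048 = 4.30073 m/s²
d = v₀² / (2a) = 38.0² / (2 × 4.30073) = 1444.0 / 8.60146 = 167.878 m
d = 167.878 m / 0.001 = 167900 mm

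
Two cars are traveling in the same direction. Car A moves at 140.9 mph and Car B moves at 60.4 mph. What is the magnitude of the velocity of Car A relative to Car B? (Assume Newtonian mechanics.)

v_rel = |v_A - v_B| = |140.9 - 60.4| = 80.5 mph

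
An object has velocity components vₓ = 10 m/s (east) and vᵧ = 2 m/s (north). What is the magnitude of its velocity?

|v| = √(vₓ² + vᵧ²) = √(10² + 2²) = √(104) = 10.2 m/s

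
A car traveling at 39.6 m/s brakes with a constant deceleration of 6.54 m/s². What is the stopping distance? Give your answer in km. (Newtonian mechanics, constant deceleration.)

d = v₀² / (2a) = 39.6² / (2 × 6.54) = 1568.16 / 13.08 = 119.89 m
d = 119.89 m / 1000.0 = 0.1199 km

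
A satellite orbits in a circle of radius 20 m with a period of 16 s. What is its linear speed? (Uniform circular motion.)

v = 2πr/T = 2π×20/16 = 7.85 m/s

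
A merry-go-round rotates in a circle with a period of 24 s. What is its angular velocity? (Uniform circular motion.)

ω = 2π/T = 2π/24 = 0.2618 rad/s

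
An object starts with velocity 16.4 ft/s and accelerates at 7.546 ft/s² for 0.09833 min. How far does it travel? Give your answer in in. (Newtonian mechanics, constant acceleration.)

v₀ = 16.4 ft/s × 0.3048 = 4.99872 m/s
a = 7.546 ft/s² × 0.3048 = 2.30002 m/s²
t = 0.09833 min × 60.0 = 5.8998 s
d = v₀ × t + ½ × a × t² = 4.99872 × 5.8998 + 0.5 × 2.30002 × 5.8998² = 69.5206 m
d = 69.5206 m / 0.0254 = 2737 in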